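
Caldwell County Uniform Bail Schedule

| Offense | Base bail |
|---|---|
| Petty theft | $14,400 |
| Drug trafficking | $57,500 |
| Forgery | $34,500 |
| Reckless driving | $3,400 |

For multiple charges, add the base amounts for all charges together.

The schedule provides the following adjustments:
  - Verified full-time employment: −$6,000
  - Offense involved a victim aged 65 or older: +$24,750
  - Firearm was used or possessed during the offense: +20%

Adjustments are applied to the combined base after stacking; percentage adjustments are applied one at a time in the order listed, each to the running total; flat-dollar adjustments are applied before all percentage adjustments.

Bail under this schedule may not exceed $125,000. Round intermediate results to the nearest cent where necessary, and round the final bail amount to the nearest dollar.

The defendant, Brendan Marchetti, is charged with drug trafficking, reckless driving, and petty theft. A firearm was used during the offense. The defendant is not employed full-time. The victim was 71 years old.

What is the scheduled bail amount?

Base amounts from the schedule: drug trafficking $57,500; reckless driving $3,400; petty theft $14,400.
Stacking rule: sum of all bases. $57,500 + $3,400 + $14,400 = $75,300.
Offense involved a victim aged 65 or older (+$24,750 flat): $75,300 + $24,750 = $100,050.
Firearm was used or possessed during the offense (+20%): $100,050 × 1.2 = $120,060.
$120,060 is within the $125,000 maximum.

$120,060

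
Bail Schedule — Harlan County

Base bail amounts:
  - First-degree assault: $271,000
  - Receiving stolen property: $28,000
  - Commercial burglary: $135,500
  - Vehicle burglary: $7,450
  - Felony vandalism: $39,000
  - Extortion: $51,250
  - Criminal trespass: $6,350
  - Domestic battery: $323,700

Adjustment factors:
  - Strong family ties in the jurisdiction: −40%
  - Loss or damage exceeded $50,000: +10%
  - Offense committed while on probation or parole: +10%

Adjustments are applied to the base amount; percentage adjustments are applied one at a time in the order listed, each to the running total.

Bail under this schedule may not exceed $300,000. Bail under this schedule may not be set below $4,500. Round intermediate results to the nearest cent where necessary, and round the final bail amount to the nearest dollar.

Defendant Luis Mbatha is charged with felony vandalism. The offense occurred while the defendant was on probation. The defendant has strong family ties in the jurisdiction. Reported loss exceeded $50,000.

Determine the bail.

$28,314

Base amounts from the schedule: felony vandalism $39,000.
Single charge. Combined base = $39,000.
Strong family ties in the jurisdiction (−40%): $39,000 × 0.6 = $23,400.
Loss or damage exceeded $50,000 (+10%): $23,400 × 1.1 = $25,740.
Offense committed while on probation or parole (+10%): $25,740 × 1.1 = $28,314.
$28,314 is within the $300,000 maximum.
$28,314 is at or above the $4,500 minimum.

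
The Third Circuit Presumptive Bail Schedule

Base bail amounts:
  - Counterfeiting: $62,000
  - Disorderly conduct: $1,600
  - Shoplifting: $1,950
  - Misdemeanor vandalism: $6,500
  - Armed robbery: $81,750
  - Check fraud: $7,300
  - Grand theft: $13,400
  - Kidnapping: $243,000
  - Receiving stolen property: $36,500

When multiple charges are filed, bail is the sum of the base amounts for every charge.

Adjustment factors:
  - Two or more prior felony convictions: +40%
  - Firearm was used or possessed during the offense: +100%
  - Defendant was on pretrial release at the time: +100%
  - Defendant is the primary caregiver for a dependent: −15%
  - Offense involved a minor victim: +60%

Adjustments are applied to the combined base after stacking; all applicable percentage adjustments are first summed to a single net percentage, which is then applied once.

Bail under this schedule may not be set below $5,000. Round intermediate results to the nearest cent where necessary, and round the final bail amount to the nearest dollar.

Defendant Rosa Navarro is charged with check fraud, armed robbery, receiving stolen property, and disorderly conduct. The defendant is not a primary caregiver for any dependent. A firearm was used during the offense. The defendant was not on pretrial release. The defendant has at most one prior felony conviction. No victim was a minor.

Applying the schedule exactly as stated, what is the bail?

Base amounts from the schedule: check fraud $7,300; armed robbery $81,750; receiving stolen property $36,500; disorderly conduct $1,600.
Stacking rule: sum of all bases. $7,300 + $81,750 + $36,500 + $1,600 = $127,150.
Firearm was used or possessed during the offense (+100%): $127,150 × 2 = $254,300.
$254,300 is at or above the $5,000 minimum.

$254,300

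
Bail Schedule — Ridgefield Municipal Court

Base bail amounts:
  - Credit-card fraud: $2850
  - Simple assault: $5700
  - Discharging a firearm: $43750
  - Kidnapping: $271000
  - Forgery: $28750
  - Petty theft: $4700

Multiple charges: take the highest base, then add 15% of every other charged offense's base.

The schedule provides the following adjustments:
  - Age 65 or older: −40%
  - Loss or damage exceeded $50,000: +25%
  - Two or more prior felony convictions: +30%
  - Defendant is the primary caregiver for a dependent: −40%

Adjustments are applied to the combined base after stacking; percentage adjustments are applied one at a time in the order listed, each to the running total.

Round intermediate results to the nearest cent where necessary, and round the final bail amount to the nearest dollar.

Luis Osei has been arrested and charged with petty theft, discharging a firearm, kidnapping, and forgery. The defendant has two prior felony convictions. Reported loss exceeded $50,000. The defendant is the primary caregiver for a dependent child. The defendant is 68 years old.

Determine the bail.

Base amounts from the schedule: petty theft $4700; discharging a firearm $43750; kidnapping $271000; forgery $28750.
Stacking rule: highest base plus 15% of each additional charge. Highest is kidnapping at $271000. Additional: $4700 × 15% = $705; $43750 × 15% = $6562.50; $28750 × 15% = $4312.50. Combined base = $271000 + $11580 = $282580.
Age 65 or older (−40%): $282580 × 0.6 = $169548.
Loss or damage exceeded $50,000 (+25%): $169548 × 1.25 = $211935.
Two or more prior felony convictions (+30%): $211935 × 1.3 = $275515.50.
Defendant is the primary caregiver for a dependent (−40%): $275515.50 × 0.6 = $165309.30.
Rounded to the nearest dollar: $165309.

$165309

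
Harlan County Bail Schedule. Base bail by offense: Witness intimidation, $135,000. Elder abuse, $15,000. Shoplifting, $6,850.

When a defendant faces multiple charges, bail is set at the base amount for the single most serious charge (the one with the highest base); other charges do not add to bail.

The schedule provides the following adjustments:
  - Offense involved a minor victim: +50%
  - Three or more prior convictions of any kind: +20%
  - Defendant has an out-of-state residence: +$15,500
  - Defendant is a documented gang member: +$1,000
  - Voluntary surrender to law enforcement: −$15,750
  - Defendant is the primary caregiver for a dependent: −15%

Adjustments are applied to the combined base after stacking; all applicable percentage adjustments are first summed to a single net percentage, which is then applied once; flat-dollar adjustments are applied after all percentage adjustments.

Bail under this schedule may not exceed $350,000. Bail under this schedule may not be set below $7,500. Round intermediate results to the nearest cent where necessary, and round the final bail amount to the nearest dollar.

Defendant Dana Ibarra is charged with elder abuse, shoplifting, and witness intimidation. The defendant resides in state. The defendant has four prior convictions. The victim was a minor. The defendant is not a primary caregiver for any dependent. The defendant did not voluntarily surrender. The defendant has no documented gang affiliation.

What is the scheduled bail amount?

Base amounts from the schedule: elder abuse $15,000; shoplifting $6,850; witness intimidation $135,000.
Stacking rule: use the highest base only. Highest is witness intimidation at $135,000. Combined base = $135,000.
Net percentage adjustment: +50% +20% = +70%. $135,000 × 1.7 = $229,500.
$229,500 is within the $350,000 maximum.
$229,500 is at or above the $7,500 minimum.

$229,500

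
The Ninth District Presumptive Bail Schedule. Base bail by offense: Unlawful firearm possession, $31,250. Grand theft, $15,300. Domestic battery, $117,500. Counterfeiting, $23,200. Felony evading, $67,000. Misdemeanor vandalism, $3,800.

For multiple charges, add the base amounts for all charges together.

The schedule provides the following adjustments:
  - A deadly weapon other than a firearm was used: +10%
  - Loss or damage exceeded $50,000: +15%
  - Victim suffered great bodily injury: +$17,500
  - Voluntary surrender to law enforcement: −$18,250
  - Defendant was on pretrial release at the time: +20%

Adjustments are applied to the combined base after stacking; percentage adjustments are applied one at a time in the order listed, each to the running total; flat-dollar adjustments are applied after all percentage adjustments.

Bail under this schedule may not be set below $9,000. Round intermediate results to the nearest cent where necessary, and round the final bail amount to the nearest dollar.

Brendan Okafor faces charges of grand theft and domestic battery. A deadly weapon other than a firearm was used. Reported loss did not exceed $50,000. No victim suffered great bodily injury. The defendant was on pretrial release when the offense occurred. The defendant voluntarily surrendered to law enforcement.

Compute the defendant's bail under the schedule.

Base amounts from the schedule: grand theft $15,300; domestic battery $117,500.
Stacking rule: sum of all bases. $15,300 + $117,500 = $132,800.
A deadly weapon other than a firearm was used (+10%): $132,800 × 1.1 = $146,080.
Defendant was on pretrial release at the time (+20%): $146,080 × 1.2 = $175,296.
Voluntary surrender to law enforcement (−$18,250 flat): $175,296 − $18,250 = $157,046.
$157,046 is at or above the $9,000 minimum.

$157,046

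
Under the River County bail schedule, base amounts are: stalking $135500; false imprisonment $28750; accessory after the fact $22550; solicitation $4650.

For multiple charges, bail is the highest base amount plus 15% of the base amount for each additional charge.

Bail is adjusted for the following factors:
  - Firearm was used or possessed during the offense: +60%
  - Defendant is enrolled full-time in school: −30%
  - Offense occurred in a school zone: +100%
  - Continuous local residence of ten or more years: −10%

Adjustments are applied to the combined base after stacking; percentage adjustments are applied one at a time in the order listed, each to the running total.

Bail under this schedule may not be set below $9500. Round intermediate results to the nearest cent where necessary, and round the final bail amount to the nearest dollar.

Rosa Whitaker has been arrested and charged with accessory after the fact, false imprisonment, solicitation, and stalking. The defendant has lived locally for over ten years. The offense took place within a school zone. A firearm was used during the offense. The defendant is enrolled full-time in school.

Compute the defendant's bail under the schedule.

Base amounts from the schedule: accessory after the fact $22550; false imprisonment $28750; solicitation $4650; stalking $135500.
Stacking rule: highest base plus 15% of each additional charge. Highest is stalking at $135500. Additional: $22550 × 15% = $3382.50; $28750 × 15% = $4312.50; $4650 × 15% = $697.50. Combined base = $135500 + $8392.50 = $143892.50.
Firearm was used or possessed during the offense (+60%): $143892.50 × 1.6 = $230228.
Defendant is enrolled full-time in school (−30%): $230228 × 0.7 = $161159.60.
Offense occurred in a school zone (+100%): $161159.60 × 2 = $322319.20.
Continuous local residence of ten or more years (−10%): $322319.20 × 0.9 = $290087.28.
$290087.28 is at or above the $9500 minimum.
Rounded to the nearest dollar: $290087.

$290087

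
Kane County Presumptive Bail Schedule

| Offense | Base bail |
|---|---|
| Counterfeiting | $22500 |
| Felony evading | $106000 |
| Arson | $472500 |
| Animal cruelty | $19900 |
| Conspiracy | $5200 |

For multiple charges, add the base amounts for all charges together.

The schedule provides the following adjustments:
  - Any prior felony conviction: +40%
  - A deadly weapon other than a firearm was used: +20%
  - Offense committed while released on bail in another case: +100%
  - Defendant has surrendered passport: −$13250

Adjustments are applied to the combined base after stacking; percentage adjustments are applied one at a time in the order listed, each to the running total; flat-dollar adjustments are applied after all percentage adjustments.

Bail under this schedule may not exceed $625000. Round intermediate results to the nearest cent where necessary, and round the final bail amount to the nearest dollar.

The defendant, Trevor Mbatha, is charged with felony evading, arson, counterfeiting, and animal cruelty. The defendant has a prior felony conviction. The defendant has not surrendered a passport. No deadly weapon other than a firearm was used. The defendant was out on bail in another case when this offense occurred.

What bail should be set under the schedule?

$625000

Base amounts from the schedule: felony evading $106000; arson $472500; counterfeiting $22500; animal cruelty $19900.
Stacking rule: sum of all bases. $106000 + $472500 + $22500 + $19900 = $620900.
Any prior felony conviction (+40%): $620900 × 1.4 = $869260.
Offense committed while released on bail in another case (+100%): $869260 × 2 = $1738520.
Result $1738520 exceeds the maximum of $625000; bail is capped at $625000.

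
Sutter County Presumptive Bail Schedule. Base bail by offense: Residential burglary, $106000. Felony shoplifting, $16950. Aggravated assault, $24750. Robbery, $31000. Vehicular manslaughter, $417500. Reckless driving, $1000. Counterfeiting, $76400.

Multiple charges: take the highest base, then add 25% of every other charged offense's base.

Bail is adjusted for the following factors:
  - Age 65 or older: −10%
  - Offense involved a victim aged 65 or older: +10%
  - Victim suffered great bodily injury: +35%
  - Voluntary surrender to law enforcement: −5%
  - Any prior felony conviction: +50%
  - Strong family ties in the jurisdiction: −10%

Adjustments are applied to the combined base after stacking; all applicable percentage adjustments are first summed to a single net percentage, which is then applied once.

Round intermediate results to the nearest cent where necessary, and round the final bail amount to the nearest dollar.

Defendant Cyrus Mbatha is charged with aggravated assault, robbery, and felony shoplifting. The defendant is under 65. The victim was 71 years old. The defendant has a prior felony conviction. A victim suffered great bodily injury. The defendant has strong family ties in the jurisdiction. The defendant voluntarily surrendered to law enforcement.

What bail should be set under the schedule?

$74565

Base amounts from the schedule: aggravated assault $24750; robbery $31000; felony shoplifting $16950.
Stacking rule: highest base plus 25% of each additional charge. Highest is robbery at $31000. Additional: $24750 × 25% = $6187.50; $16950 × 25% = $4237.50. Combined base = $31000 + $10425 = $41425.
Net percentage adjustment: +10% +35% −5% +50% −10% = +80%. $41425 × 1.8 = $74565.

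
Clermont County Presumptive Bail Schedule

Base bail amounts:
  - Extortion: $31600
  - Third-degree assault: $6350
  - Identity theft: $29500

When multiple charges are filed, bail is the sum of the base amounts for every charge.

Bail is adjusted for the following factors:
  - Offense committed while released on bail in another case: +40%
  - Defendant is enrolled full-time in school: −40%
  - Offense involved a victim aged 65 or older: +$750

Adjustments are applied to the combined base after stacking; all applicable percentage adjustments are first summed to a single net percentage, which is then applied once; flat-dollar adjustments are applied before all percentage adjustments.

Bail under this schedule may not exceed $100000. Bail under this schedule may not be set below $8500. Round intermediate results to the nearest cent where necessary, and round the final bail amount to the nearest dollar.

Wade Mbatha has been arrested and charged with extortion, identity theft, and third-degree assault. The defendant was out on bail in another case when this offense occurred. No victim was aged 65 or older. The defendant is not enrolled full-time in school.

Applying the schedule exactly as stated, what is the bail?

$94430

Base amounts from the schedule: extortion $31600; identity theft $29500; third-degree assault $6350.
Stacking rule: sum of all bases. $31600 + $29500 + $6350 = $67450.
Offense committed while released on bail in another case (+40%): $67450 × 1.4 = $94430.
$94430 is within the $100000 maximum.
$94430 is at or above the $8500 minimum.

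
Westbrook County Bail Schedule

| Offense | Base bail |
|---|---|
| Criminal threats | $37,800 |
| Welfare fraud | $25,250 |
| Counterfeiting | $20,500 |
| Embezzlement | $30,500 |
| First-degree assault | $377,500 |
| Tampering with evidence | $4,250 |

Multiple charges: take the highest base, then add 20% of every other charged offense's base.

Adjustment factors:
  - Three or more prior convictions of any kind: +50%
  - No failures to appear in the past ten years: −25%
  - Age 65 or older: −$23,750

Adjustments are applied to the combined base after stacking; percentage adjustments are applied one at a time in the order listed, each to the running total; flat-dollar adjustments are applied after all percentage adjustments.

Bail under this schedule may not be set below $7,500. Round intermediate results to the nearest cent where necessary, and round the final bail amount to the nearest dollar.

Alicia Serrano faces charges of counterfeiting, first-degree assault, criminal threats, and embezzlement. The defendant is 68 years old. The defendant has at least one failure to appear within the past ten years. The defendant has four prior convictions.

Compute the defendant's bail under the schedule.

Base amounts from the schedule: counterfeiting $20,500; first-degree assault $377,500; criminal threats $37,800; embezzlement $30,500.
Stacking rule: highest base plus 20% of each additional charge. Highest is first-degree assault at $377,500. Additional: $20,500 × 20% = $4,100; $37,800 × 20% = $7,560; $30,500 × 20% = $6,100. Combined base = $377,500 + $17,760 = $395,260.
Three or more prior convictions of any kind (+50%): $395,260 × 1.5 = $592,890.
Age 65 or older (−$23,750 flat): $592,890 − $23,750 = $569,140.
$569,140 is at or above the $7,500 minimum.

$569,140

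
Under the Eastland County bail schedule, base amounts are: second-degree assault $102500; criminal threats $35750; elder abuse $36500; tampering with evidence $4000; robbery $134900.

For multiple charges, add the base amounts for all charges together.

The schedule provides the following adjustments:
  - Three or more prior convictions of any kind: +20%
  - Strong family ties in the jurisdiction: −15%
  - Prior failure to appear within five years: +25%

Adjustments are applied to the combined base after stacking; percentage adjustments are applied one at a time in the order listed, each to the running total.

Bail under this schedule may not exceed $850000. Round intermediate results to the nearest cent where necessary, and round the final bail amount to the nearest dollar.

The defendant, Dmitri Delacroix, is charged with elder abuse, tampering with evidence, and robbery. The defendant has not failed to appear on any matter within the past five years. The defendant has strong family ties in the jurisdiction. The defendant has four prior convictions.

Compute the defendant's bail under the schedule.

$178908

Base amounts from the schedule: elder abuse $36500; tampering with evidence $4000; robbery $134900.
Stacking rule: sum of all bases. $36500 + $4000 + $134900 = $175400.
Three or more prior convictions of any kind (+20%): $175400 × 1.2 = $210480.
Strong family ties in the jurisdiction (−15%): $210480 × 0.85 = $178908.
$178908 is within the $850000 maximum.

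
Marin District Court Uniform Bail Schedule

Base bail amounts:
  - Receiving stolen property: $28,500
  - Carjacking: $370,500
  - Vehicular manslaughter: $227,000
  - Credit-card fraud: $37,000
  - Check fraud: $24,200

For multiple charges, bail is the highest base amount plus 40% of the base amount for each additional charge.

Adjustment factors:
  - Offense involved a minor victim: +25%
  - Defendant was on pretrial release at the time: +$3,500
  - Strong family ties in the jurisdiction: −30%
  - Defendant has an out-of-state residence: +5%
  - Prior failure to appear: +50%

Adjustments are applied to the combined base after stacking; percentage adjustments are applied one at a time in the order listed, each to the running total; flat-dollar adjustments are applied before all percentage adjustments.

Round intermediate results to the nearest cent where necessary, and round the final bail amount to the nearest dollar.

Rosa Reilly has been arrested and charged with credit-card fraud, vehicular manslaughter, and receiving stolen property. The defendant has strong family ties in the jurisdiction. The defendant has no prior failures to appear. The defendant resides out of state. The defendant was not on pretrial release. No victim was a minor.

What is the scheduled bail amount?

$186,102

Base amounts from the schedule: credit-card fraud $37,000; vehicular manslaughter $227,000; receiving stolen property $28,500.
Stacking rule: highest base plus 40% of each additional charge. Highest is vehicular manslaughter at $227,000. Additional: $37,000 × 40% = $14,800; $28,500 × 40% = $11,400. Combined base = $227,000 + $26,200 = $253,200.
Strong family ties in the jurisdiction (−30%): $253,200 × 0.7 = $177,240.
Defendant has an out-of-state residence (+5%): $177,240 × 1.05 = $186,102.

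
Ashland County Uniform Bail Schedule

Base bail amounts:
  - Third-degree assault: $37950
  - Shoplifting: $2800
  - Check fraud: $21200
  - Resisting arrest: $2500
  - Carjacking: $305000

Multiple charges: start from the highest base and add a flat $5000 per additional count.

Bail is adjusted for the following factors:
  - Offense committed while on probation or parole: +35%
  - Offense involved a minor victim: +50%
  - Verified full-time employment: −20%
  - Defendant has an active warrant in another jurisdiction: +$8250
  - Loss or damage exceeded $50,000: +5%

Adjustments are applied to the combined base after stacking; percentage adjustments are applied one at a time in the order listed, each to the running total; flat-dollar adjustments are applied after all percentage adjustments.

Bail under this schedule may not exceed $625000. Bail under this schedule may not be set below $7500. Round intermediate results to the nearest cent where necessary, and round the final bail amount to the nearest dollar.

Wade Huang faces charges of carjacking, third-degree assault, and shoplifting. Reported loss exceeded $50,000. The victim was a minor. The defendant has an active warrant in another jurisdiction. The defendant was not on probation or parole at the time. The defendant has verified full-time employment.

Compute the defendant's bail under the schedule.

Base amounts from the schedule: carjacking $305000; third-degree assault $37950; shoplifting $2800.
Stacking rule: highest base plus $5000 per additional charge. Highest is carjacking at $305000; 2 additional charges → +$10000. Combined base = $315000.
Offense involved a minor victim (+50%): $315000 × 1.5 = $472500.
Verified full-time employment (−20%): $472500 × 0.8 = $378000.
Loss or damage exceeded $50,000 (+5%): $378000 × 1.05 = $396900.
Defendant has an active warrant in another jurisdiction (+$8250 flat): $396900 + $8250 = $405150.
$405150 is within the $625000 maximum.
$405150 is at or above the $7500 minimum.

$405150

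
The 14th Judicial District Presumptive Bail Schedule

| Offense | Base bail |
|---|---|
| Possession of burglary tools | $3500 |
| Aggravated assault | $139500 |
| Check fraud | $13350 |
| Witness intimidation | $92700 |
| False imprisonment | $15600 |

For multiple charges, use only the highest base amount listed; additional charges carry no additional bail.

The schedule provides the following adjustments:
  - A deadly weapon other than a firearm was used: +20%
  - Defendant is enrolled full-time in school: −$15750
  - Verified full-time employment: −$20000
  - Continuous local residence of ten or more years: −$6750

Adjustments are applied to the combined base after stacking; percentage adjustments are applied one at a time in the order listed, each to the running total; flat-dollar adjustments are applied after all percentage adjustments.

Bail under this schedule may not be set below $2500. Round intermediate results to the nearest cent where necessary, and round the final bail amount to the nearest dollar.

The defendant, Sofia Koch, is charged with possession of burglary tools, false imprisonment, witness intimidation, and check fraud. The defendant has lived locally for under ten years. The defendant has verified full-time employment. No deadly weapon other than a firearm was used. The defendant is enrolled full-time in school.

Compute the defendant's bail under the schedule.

$56950

Base amounts from the schedule: possession of burglary tools $3500; false imprisonment $15600; witness intimidation $92700; check fraud $13350.
Stacking rule: use the highest base only. Highest is witness intimidation at $92700. Combined base = $92700.
Defendant is enrolled full-time in school (−$15750 flat): $92700 − $15750 = $76950.
Verified full-time employment (−$20000 flat): $76950 − $20000 = $56950.
$56950 is at or above the $2500 minimum.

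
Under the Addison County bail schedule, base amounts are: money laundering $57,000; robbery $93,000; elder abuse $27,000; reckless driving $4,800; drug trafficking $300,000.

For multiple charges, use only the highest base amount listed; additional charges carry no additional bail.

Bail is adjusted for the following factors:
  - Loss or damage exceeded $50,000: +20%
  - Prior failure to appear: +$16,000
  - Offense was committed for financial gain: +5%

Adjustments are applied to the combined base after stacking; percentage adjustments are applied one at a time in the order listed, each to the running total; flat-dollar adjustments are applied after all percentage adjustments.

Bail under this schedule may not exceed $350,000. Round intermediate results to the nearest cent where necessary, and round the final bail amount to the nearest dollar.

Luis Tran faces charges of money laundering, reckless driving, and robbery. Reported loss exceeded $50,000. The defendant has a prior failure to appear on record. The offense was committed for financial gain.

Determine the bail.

Base amounts from the schedule: money laundering $57,000; reckless driving $4,800; robbery $93,000.
Stacking rule: use the highest base only. Highest is robbery at $93,000. Combined base = $93,000.
Loss or damage exceeded $50,000 (+20%): $93,000 × 1.2 = $111,600.
Offense was committed for financial gain (+5%): $111,600 × 1.05 = $117,180.
Prior failure to appear (+$16,000 flat): $117,180 + $16,000 = $133,180.
$133,180 is within the $350,000 maximum.

$133,180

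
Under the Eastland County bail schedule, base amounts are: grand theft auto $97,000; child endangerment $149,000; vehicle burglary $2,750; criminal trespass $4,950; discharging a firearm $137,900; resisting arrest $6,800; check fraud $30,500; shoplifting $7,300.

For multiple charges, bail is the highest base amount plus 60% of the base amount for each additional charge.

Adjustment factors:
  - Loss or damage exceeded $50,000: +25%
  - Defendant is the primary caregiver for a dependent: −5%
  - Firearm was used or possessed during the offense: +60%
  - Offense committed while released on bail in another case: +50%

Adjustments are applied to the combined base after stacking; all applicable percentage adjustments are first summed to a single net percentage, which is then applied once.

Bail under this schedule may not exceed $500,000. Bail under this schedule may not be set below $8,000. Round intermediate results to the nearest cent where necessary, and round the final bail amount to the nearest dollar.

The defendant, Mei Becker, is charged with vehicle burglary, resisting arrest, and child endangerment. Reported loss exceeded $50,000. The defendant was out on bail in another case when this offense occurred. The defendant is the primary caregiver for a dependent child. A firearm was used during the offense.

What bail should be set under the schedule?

Base amounts from the schedule: vehicle burglary $2,750; resisting arrest $6,800; child endangerment $149,000.
Stacking rule: highest base plus 60% of each additional charge. Highest is child endangerment at $149,000. Additional: $2,750 × 60% = $1,650; $6,800 × 60% = $4,080. Combined base = $149,000 + $5,730 = $154,730.
Net percentage adjustment: +25% −5% +60% +50% = +130%. $154,730 × 2.3 = $355,879.
$355,879 is within the $500,000 maximum.
$355,879 is at or above the $8,000 minimum.

$355,879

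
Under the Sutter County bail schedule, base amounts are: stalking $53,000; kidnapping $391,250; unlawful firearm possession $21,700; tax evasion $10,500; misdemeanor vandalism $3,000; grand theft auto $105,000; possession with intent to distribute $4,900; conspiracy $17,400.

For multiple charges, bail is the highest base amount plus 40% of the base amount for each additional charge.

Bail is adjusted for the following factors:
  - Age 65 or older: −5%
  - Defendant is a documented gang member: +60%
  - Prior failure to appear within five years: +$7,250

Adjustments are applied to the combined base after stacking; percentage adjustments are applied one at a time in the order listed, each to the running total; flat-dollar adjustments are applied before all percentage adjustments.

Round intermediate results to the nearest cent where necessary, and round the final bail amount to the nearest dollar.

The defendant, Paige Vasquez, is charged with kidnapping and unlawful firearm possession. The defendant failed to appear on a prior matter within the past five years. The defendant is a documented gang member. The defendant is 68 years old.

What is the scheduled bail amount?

Base amounts from the schedule: kidnapping $391,250; unlawful firearm possession $21,700.
Stacking rule: highest base plus 40% of each additional charge. Highest is kidnapping at $391,250. Additional: $21,700 × 40% = $8,680. Combined base = $391,250 + $8,680 = $399,930.
Prior failure to appear within five years (+$7,250 flat): $399,930 + $7,250 = $407,180.
Age 65 or older (−5%): $407,180 × 0.95 = $386,821.
Defendant is a documented gang member (+60%): $386,821 × 1.6 = $618,913.60.
Rounded to the nearest dollar: $618,914.

$618,914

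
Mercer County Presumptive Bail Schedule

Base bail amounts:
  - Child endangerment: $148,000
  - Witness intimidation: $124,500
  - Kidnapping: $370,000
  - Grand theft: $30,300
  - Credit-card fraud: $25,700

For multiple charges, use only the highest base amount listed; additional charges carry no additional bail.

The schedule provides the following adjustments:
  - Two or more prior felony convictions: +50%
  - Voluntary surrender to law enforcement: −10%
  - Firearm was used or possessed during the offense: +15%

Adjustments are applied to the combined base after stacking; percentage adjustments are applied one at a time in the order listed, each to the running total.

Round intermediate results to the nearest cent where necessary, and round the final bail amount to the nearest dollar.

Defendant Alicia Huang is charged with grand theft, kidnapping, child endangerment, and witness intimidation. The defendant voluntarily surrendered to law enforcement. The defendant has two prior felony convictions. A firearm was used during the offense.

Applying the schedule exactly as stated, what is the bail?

Base amounts from the schedule: grand theft $30,300; kidnapping $370,000; child endangerment $148,000; witness intimidation $124,500.
Stacking rule: use the highest base only. Highest is kidnapping at $370,000. Combined base = $370,000.
Two or more prior felony convictions (+50%): $370,000 × 1.5 = $555,000.
Voluntary surrender to law enforcement (−10%): $555,000 × 0.9 = $499,500.
Firearm was used or possessed during the offense (+15%): $499,500 × 1.15 = $574,425.

$574,425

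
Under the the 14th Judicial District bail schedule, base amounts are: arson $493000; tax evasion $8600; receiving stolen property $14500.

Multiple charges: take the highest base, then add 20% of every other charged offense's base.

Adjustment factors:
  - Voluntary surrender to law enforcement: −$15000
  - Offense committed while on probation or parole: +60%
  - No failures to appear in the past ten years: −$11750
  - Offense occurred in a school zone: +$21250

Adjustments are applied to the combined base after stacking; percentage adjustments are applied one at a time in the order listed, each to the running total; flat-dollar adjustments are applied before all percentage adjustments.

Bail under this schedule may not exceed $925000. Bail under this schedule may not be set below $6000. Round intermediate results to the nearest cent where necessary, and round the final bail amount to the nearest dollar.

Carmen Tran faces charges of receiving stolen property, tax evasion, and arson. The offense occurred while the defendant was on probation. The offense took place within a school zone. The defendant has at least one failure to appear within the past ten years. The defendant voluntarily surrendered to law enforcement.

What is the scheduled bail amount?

Base amounts from the schedule: receiving stolen property $14500; tax evasion $8600; arson $493000.
Stacking rule: highest base plus 20% of each additional charge. Highest is arson at $493000. Additional: $14500 × 20% = $2900; $8600 × 20% = $1720. Combined base = $493000 + $4620 = $497620.
Voluntary surrender to law enforcement (−$15000 flat): $497620 − $15000 = $482620.
Offense occurred in a school zone (+$21250 flat): $482620 + $21250 = $503870.
Offense committed while on probation or parole (+60%): $503870 × 1.6 = $806192.
$806192 is within the $925000 maximum.
$806192 is at or above the $6000 minimum.

$806192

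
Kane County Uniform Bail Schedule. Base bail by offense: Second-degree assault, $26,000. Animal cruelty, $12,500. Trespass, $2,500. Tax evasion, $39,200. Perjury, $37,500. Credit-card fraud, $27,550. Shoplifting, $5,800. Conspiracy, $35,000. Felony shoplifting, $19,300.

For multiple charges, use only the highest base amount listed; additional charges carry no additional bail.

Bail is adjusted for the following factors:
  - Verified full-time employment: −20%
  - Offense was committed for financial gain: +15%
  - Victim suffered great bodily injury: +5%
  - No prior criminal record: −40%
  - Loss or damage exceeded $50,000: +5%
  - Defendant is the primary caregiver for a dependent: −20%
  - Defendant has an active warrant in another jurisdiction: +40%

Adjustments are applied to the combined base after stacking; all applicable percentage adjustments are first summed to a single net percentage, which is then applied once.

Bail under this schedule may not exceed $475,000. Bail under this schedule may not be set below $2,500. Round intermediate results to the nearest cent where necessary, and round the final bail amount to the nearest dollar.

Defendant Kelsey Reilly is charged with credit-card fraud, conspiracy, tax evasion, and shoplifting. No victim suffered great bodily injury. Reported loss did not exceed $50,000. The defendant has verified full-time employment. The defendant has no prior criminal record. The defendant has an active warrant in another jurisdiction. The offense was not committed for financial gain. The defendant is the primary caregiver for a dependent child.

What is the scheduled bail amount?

$23,520

Base amounts from the schedule: credit-card fraud $27,550; conspiracy $35,000; tax evasion $39,200; shoplifting $5,800.
Stacking rule: use the highest base only. Highest is tax evasion at $39,200. Combined base = $39,200.
Net percentage adjustment: −20% −40% −20% +40% = −40%. $39,200 × 0.6 = $23,520.
$23,520 is within the $475,000 maximum.
$23,520 is at or above the $2,500 minimum.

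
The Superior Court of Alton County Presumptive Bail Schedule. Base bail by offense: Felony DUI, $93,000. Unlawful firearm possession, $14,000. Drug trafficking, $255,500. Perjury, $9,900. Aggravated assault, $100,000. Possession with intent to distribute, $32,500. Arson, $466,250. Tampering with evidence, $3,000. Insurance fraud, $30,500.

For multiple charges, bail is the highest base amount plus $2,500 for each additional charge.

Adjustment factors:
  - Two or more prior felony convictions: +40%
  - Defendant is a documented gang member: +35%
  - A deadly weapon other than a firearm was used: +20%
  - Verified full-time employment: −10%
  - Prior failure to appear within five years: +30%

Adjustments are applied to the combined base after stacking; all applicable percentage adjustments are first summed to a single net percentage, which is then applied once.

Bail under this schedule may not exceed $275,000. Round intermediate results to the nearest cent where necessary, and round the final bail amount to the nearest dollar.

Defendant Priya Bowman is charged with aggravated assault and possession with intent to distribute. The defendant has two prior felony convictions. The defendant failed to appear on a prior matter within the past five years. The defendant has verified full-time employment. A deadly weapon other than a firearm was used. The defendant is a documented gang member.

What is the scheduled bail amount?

$220,375

Base amounts from the schedule: aggravated assault $100,000; possession with intent to distribute $32,500.
Stacking rule: highest base plus $2,500 per additional charge. Highest is aggravated assault at $100,000; 1 additional charge → +$2,500. Combined base = $102,500.
Net percentage adjustment: +40% +35% +20% −10% +30% = +115%. $102,500 × 2.15 = $220,375.
$220,375 is within the $275,000 maximum.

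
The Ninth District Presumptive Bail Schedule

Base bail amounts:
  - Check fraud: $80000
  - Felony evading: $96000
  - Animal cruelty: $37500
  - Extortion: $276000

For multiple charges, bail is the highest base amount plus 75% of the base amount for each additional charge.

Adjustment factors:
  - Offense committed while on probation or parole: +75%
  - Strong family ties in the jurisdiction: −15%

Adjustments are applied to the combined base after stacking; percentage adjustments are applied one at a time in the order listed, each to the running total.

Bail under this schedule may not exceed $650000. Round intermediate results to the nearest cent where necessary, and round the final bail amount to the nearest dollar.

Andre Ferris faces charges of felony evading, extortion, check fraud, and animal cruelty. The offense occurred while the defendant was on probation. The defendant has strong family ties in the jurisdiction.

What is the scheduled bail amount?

Base amounts from the schedule: felony evading $96000; extortion $276000; check fraud $80000; animal cruelty $37500.
Stacking rule: highest base plus 75% of each additional charge. Highest is extortion at $276000. Additional: $96000 × 75% = $72000; $80000 × 75% = $60000; $37500 × 75% = $28125. Combined base = $276000 + $160125 = $436125.
Offense committed while on probation or parole (+75%): $436125 × 1.75 = $763218.75.
Strong family ties in the jurisdiction (−15%): $763218.75 × 0.85 = $648735.94.
$648735.94 is within the $650000 maximum.
Rounded to the nearest dollar: $648736.

$648736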